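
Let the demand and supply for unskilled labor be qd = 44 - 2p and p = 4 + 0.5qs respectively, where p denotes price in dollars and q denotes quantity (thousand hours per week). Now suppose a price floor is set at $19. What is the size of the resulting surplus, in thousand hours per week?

24

Rearranging supply gives qs = 2p - 8. In a free market, 44 - 2p = 2p - 8 gives the equilibrium p* = 13, q* = 18.
Since 19 > 13, the floor is binding.
At p = 19: qd = 44 - 2·19 = 6 and qs = 2·19 - 8 = 30.
Surplus = qs - qd = 30 - 6 = 24.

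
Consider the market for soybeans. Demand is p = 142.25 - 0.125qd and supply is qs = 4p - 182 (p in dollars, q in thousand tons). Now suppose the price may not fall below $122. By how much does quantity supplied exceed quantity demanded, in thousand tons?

144

Rearranging demand gives qd = 1138 - 8p. Without the control the market clears where 1138 - 8p = 4p - 182, i.e. p* = 110 and q* = 258.
Since 122 > 110, the floor is binding.
At p = 122: qd = 1138 - 8·122 = 162 and qs = 4·122 - 182 = 306.
Surplus = qs - qd = 306 - 162 = 144.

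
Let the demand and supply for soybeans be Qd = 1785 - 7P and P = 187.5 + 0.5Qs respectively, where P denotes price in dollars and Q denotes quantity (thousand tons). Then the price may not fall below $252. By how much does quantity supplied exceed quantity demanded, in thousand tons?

Rearranging supply gives Qs = 2P - 375. Without the control the market clears where 1785 - 7P = 2P - 375, i.e. P* = 240 and Q* = 105.
The floor of 252 is above the equilibrium price 240, so it binds.
At P = 252: Qd = 1785 - 7·252 = 21 and Qs = 2·252 - 375 = 129.
Surplus = Qs - Qd = 129 - 21 = 108.

108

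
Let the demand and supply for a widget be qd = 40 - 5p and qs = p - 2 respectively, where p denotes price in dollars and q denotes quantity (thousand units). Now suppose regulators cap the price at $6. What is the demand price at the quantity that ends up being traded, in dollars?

7.2

Without the control the market clears where 40 - 5p = p - 2, i.e. p* = 7 and q* = 5.
The ceiling of 6 is below the equilibrium price 7, so it binds.
At p = 6: qd = 40 - 5·6 = 10 and qs = 6 - 2 = 4.
Only 4 units reach the market. On the demand curve, the marginal buyer's willingness to pay at q = 4 is (40 - 4)/5 = 7.2.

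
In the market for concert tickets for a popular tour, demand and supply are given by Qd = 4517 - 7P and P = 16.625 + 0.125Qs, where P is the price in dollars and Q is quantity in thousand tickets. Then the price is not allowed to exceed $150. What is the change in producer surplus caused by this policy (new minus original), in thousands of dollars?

Rearranging supply gives Qs = 8P - 133. Equilibrium: 4517 - 7P = 8P - 133, so 4650 = 15P and P* = 310, Q* = 2347.
Since 150 < 310, the ceiling is binding.
At P = 150: Qd = 4517 - 7·150 = 3467 and Qs = 8·150 - 133 = 1067.
Producer surplus without the control is ½ · (310 - 16.625) · 2347 = 344275.5625.
With the ceiling, producers sell 1067 units at 150, so PS = ½ · (150 - 16.625) · 1067 = 71155.5625.
Change in producer surplus = 71155.5625 - 344275.5625 = -273120.

-273120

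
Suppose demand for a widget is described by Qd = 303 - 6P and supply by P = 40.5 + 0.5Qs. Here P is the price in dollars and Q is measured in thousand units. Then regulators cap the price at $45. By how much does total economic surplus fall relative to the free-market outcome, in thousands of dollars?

Rearranging supply gives Qs = 2P - 81. Equilibrium: 303 - 6P = 2P - 81, so 384 = 8P and P* = 48, Q* = 15.
Since 45 < 48, the ceiling is binding.
At P = 45: Qd = 303 - 6·45 = 33 and Qs = 2·45 - 81 = 9.
Quantity traded falls to 9. At Q = 9 the demand price is (303 - 9)/6 = 49 and the supply price is (81 + 9)/2 = 45.
Deadweight loss = ½ · (49 - 45) · (15 - 9) = ½ · 4 · 6 = 12.

12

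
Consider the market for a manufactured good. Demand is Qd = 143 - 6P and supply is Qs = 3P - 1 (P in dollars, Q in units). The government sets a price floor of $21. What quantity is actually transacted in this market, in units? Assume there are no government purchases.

Equilibrium: 143 - 6P = 3P - 1, so 144 = 9P and P* = 16, Q* = 47.
Because the floor (21) lies above the market-clearing price, it is binding.
At P = 21: Qd = 143 - 6·21 = 17 and Qs = 3·21 - 1 = 62.
The quantity actually transacted is the short side, demand: 17.

17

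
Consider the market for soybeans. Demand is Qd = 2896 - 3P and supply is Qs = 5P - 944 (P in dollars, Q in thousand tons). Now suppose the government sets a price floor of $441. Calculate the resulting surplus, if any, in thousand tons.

In a free market, 2896 - 3P = 5P - 944 gives the equilibrium P* = 480, Q* = 1456.
The floor of 441 is below the equilibrium price 480, so it is not binding; the market clears at P* = 480, Q* = 1456.
Since the control does not bind, there is no surplus.

0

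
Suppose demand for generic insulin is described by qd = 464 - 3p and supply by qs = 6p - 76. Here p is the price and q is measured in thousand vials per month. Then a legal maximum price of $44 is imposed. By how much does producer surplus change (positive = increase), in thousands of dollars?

Without the control the market clears where 464 - 3p = 6p - 76, i.e. p* = 60 and q* = 284.
Because the ceiling (44) lies below the market-clearing price, it is binding.
At p = 44: qd = 464 - 3·44 = 332 and qs = 6·44 - 76 = 188.
Producer surplus without the control is ½ · (60 - 38/3) · 284 = 20164/3.
With the ceiling, producers sell 188 units at 44, so PS = ½ · (44 - 38/3) · 188 = 8836/3.
Change in producer surplus = 8836/3 - 20164/3 = -3776.

-3776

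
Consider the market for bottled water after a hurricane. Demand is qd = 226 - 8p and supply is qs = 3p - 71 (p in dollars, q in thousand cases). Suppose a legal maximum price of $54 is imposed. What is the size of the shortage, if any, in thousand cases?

Setting quantity demanded equal to quantity supplied, 226 - 8p = 3p - 71, gives p* = 27 and q* = 10.
Since 54 is above p* = 27, the ceiling does not bind and the free-market outcome prevails.
Since the control does not bind, there is no shortage.

0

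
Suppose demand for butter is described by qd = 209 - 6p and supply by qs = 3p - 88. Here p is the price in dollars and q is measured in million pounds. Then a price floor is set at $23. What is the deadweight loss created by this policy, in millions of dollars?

In a free market, 209 - 6p = 3p - 88 gives the equilibrium p* = 33, q* = 11.
The floor of 23 is below the equilibrium price 33, so it is not binding; the market clears at p* = 33, q* = 11.
Since the control does not bind, no trades are prevented and deadweight loss is zero.

0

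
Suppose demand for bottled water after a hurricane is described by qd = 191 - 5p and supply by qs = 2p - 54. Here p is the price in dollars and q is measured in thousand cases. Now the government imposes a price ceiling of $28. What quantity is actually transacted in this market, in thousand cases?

2

Equilibrium: 191 - 5p = 2p - 54, so 245 = 7p and p* = 35, q* = 16.
The ceiling of 28 is below the equilibrium price 35, so it binds.
At p = 28: qd = 191 - 5·28 = 51 and qs = 2·28 - 54 = 2.
The quantity actually transacted is the short side, supply: 2.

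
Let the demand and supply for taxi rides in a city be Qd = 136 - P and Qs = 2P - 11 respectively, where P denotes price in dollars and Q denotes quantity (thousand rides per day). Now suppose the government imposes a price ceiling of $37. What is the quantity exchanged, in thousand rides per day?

Equilibrium: 136 - P = 2P - 11, so 147 = 3P and P* = 49, Q* = 87.
Since 37 < 49, the ceiling is binding.
At P = 37: Qd = 136 - 37 = 99 and Qs = 2·37 - 11 = 63.
The quantity actually transacted is the short side, supply: 63.

63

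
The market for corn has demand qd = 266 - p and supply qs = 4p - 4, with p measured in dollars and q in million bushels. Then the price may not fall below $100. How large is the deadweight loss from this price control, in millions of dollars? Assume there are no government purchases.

In a free market, 266 - p = 4p - 4 gives the equilibrium p* = 54, q* = 212.
Since 100 > 54, the floor is binding.
At p = 100: qd = 266 - 100 = 166 and qs = 4·100 - 4 = 396.
Quantity traded falls to 166. At q = 166 the demand price is 266 - 166 = 100 and the supply price is (4 + 166)/4 = 42.5.
Deadweight loss = ½ · (100 - 42.5) · (212 - 166) = ½ · 57.5 · 46 = 1322.5.

1322.5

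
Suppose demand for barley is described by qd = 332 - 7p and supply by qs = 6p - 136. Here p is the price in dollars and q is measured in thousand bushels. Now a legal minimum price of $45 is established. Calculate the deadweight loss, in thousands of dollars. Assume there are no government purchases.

614.25

Without the control the market clears where 332 - 7p = 6p - 136, i.e. p* = 36 and q* = 80.
The floor of 45 is above the equilibrium price 36, so it binds.
At p = 45: qd = 332 - 7·45 = 17 and qs = 6·45 - 136 = 134.
Quantity traded falls to 17. At q = 17 the demand price is (332 - 17)/7 = 45 and the supply price is (136 + 17)/6 = 25.5.
Deadweight loss = ½ · (45 - 25.5) · (80 - 17) = ½ · 19.5 · 63 = 614.25.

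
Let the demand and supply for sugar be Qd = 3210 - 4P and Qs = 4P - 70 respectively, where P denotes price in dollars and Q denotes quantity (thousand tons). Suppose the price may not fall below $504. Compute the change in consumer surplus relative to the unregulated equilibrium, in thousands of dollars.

Setting quantity demanded equal to quantity supplied, 3210 - 4P = 4P - 70, gives P* = 410 and Q* = 1570.
Since 504 > 410, the floor is binding.
At P = 504: Qd = 3210 - 4·504 = 1194 and Qs = 4·504 - 70 = 1946.
Consumer surplus without the control is ½ · (802.5 - 410) · 1570 = 308112.5.
With the floor, consumers buy 1194 units at 504, so CS = ½ · (802.5 - 504) · 1194 = 178204.5.
Change in consumer surplus = 178204.5 - 308112.5 = -129908.

-129908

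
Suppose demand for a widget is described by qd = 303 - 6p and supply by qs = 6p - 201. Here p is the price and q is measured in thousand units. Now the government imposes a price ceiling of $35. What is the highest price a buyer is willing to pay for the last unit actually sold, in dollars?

Setting quantity demanded equal to quantity supplied, 303 - 6p = 6p - 201, gives p* = 42 and q* = 51.
Since 35 < 42, the ceiling is binding.
At p = 35: qd = 303 - 6·35 = 93 and qs = 6·35 - 201 = 9.
Only 9 units reach the market. On the demand curve, the marginal buyer's willingness to pay at q = 9 is (303 - 9)/6 = 49.

49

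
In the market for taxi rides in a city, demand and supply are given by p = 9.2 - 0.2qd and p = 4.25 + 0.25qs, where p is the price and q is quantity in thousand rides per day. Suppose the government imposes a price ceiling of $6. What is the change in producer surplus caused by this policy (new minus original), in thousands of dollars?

Rearranging demand gives qd = 46 - 5p; rearranging supply gives qs = 4p - 17. Equilibrium: 46 - 5p = 4p - 17, so 63 = 9p and p* = 7, q* = 11.
Because the ceiling (6) lies below the market-clearing price, it is binding.
At p = 6: qd = 46 - 5·6 = 16 and qs = 4·6 - 17 = 7.
Producer surplus without the control is ½ · (7 - 4.25) · 11 = 15.125.
With the ceiling, producers sell 7 units at 6, so PS = ½ · (6 - 4.25) · 7 = 6.125.
Change in producer surplus = 6.125 - 15.125 = -9.

-9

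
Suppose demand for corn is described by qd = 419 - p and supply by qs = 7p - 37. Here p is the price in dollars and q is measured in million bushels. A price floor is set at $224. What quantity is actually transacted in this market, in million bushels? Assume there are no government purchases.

Setting quantity demanded equal to quantity supplied, 419 - p = 7p - 37, gives p* = 57 and q* = 362.
The floor of 224 is above the equilibrium price 57, so it binds.
At p = 224: qd = 419 - 224 = 195 and qs = 7·224 - 37 = 1531.
The quantity actually transacted is the short side, demand: 195.

195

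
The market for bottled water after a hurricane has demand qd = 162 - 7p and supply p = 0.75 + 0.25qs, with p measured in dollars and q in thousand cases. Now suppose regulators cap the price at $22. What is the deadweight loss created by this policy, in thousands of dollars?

0

Rearranging supply gives qs = 4p - 3. Equilibrium: 162 - 7p = 4p - 3, so 165 = 11p and p* = 15, q* = 57.
The ceiling of 22 is above the equilibrium price 15, so it is not binding; the market clears at p* = 15, q* = 57.
Since the control does not bind, no trades are prevented and deadweight loss is zero.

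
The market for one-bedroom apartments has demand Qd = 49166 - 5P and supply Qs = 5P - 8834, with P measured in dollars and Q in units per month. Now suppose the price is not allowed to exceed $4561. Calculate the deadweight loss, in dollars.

In a free market, 49166 - 5P = 5P - 8834 gives the equilibrium P* = 5800, Q* = 20166.
Since 4561 < 5800, the ceiling is binding.
At P = 4561: Qd = 49166 - 5·4561 = 26361 and Qs = 5·4561 - 8834 = 13971.
Quantity traded falls to 13971. At Q = 13971 the demand price is (49166 - 13971)/5 = 7039 and the supply price is (8834 + 13971)/5 = 4561.
Deadweight loss = ½ · (7039 - 4561) · (20166 - 13971) = ½ · 2478 · 6195 = 7675605.

7675605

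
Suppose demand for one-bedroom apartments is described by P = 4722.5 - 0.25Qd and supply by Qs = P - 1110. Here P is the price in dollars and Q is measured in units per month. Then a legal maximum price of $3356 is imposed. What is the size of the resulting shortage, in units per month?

Rearranging demand gives Qd = 18890 - 4P. Without the control the market clears where 18890 - 4P = P - 1110, i.e. P* = 4000 and Q* = 2890.
The ceiling of 3356 is below the equilibrium price 4000, so it binds.
At P = 3356: Qd = 18890 - 4·3356 = 5466 and Qs = 3356 - 1110 = 2246.
Shortage = Qd - Qs = 5466 - 2246 = 3220.

3220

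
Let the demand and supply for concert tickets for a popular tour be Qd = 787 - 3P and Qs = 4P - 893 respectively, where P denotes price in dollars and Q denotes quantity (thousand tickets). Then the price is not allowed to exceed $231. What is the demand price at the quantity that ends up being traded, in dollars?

Without the control the market clears where 787 - 3P = 4P - 893, i.e. P* = 240 and Q* = 67.
The ceiling of 231 is below the equilibrium price 240, so it binds.
At P = 231: Qd = 787 - 3·231 = 94 and Qs = 4·231 - 893 = 31.
Only 31 units reach the market. On the demand curve, the marginal buyer's willingness to pay at Q = 31 is (787 - 31)/3 = 252.

252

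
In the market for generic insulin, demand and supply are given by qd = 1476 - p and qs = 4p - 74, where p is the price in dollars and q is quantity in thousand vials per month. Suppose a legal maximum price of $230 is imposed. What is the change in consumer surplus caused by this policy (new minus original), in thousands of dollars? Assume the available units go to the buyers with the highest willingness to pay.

16480

In a free market, 1476 - p = 4p - 74 gives the equilibrium p* = 310, q* = 1166.
Since 230 < 310, the ceiling is binding.
At p = 230: qd = 1476 - 230 = 1246 and qs = 4·230 - 74 = 846.
Consumer surplus without the control is ½ · (1476 - 310) · 1166 = 679778.
With the ceiling, 846 units are sold at 230 (assume they go to the highest-value buyers). The demand price at q = 846 is 630, so CS = ½ · [(1476 - 230) + (630 - 230)] · 846 = 696258.
Change in consumer surplus = 696258 - 679778 = 16480.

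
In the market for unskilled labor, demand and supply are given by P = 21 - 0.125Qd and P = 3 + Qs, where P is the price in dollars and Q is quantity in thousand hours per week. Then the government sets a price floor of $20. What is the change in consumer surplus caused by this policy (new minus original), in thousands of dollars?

Rearranging demand gives Qd = 168 - 8P; rearranging supply gives Qs = P - 3. In a free market, 168 - 8P = P - 3 gives the equilibrium P* = 19, Q* = 16.
Since 20 > 19, the floor is binding.
At P = 20: Qd = 168 - 8·20 = 8 and Qs = 20 - 3 = 17.
Consumer surplus without the control is ½ · (21 - 19) · 16 = 16.
With the floor, consumers buy 8 units at 20, so CS = ½ · (21 - 20) · 8 = 4.
Change in consumer surplus = 4 - 16 = -12.

-12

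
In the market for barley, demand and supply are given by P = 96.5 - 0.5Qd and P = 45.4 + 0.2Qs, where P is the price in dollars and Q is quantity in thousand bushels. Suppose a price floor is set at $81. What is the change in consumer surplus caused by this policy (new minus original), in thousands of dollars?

-1092

Rearranging demand gives Qd = 193 - 2P; rearranging supply gives Qs = 5P - 227. Equilibrium: 193 - 2P = 5P - 227, so 420 = 7P and P* = 60, Q* = 73.
Because the floor (81) lies above the market-clearing price, it is binding.
At P = 81: Qd = 193 - 2·81 = 31 and Qs = 5·81 - 227 = 178.
Consumer surplus without the control is ½ · (96.5 - 60) · 73 = 1332.25.
With the floor, consumers buy 31 units at 81, so CS = ½ · (96.5 - 81) · 31 = 240.25.
Change in consumer surplus = 240.25 - 1332.25 = -1092.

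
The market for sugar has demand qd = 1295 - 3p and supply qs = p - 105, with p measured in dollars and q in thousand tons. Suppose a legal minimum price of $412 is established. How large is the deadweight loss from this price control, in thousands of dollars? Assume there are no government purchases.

23064

Setting quantity demanded equal to quantity supplied, 1295 - 3p = p - 105, gives p* = 350 and q* = 245.
Because the floor (412) lies above the market-clearing price, it is binding.
At p = 412: qd = 1295 - 3·412 = 59 and qs = 412 - 105 = 307.
Quantity traded falls to 59. At q = 59 the demand price is (1295 - 59)/3 = 412 and the supply price is 105 + 59 = 164.
Deadweight loss = ½ · (412 - 164) · (245 - 59) = ½ · 248 · 186 = 23064.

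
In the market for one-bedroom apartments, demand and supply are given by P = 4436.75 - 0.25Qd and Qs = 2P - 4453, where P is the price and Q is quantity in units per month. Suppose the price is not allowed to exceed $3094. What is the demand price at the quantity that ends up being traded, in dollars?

Rearranging demand gives Qd = 17747 - 4P. Equilibrium: 17747 - 4P = 2P - 4453, so 22200 = 6P and P* = 3700, Q* = 2947.
Since 3094 < 3700, the ceiling is binding.
At P = 3094: Qd = 17747 - 4·3094 = 5371 and Qs = 2·3094 - 4453 = 1735.
Only 1735 units reach the market. On the demand curve, the marginal buyer's willingness to pay at Q = 1735 is (17747 - 1735)/4 = 4003.

4003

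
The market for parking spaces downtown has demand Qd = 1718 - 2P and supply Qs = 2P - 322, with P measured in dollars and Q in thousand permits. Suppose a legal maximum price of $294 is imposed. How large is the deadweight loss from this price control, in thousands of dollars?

93312

Without the control the market clears where 1718 - 2P = 2P - 322, i.e. P* = 510 and Q* = 698.
The ceiling of 294 is below the equilibrium price 510, so it binds.
At P = 294: Qd = 1718 - 2·294 = 1130 and Qs = 2·294 - 322 = 266.
Quantity traded falls to 266. At Q = 266 the demand price is (1718 - 266)/2 = 726 and the supply price is (322 + 266)/2 = 294.
Deadweight loss = ½ · (726 - 294) · (698 - 266) = ½ · 432 · 432 = 93312.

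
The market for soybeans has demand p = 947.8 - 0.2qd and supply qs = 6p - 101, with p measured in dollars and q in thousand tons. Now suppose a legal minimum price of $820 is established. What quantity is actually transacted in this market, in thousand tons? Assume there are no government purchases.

639

Rearranging demand gives qd = 4739 - 5p. Equilibrium: 4739 - 5p = 6p - 101, so 4840 = 11p and p* = 440, q* = 2539.
The floor of 820 is above the equilibrium price 440, so it binds.
At p = 820: qd = 4739 - 5·820 = 639 and qs = 6·820 - 101 = 4819.
The quantity actually transacted is the short side, demand: 639.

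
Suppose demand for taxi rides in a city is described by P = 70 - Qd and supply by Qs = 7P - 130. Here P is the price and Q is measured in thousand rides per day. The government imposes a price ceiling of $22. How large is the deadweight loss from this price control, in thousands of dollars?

252

Rearranging demand gives Qd = 70 - P. Equilibrium: 70 - P = 7P - 130, so 200 = 8P and P* = 25, Q* = 45.
Because the ceiling (22) lies below the market-clearing price, it is binding.
At P = 22: Qd = 70 - 22 = 48 and Qs = 7·22 - 130 = 24.
Quantity traded falls to 24. At Q = 24 the demand price is 70 - 24 = 46 and the supply price is (130 + 24)/7 = 22.
Deadweight loss = ½ · (46 - 22) · (45 - 24) = ½ · 24 · 21 = 252.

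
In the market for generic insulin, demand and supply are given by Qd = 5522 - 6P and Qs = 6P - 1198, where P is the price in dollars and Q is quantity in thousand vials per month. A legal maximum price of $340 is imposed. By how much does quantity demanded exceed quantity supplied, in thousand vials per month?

Without the control the market clears where 5522 - 6P = 6P - 1198, i.e. P* = 560 and Q* = 2162.
The ceiling of 340 is below the equilibrium price 560, so it binds.
At P = 340: Qd = 5522 - 6·340 = 3482 and Qs = 6·340 - 1198 = 842.
Shortage = Qd - Qs = 3482 - 842 = 2640.

2640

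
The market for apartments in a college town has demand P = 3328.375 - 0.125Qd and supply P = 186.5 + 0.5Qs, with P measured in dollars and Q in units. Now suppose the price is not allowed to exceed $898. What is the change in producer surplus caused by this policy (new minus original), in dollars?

Rearranging demand gives Qd = 26627 - 8P; rearranging supply gives Qs = 2P - 373. Without the control the market clears where 26627 - 8P = 2P - 373, i.e. P* = 2700 and Q* = 5027.
Since 898 < 2700, the ceiling is binding.
At P = 898: Qd = 26627 - 8·898 = 19443 and Qs = 2·898 - 373 = 1423.
Producer surplus without the control is ½ · (2700 - 186.5) · 5027 = 6317682.25.
With the ceiling, producers sell 1423 units at 898, so PS = ½ · (898 - 186.5) · 1423 = 506232.25.
Change in producer surplus = 506232.25 - 6317682.25 = -5811450.

-5811450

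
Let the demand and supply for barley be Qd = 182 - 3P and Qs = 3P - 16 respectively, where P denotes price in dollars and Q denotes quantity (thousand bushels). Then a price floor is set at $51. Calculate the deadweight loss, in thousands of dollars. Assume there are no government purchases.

Setting quantity demanded equal to quantity supplied, 182 - 3P = 3P - 16, gives P* = 33 and Q* = 83.
Because the floor (51) lies above the market-clearing price, it is binding.
At P = 51: Qd = 182 - 3·51 = 29 and Qs = 3·51 - 16 = 137.
Quantity traded falls to 29. At Q = 29 the demand price is (182 - 29)/3 = 51 and the supply price is (16 + 29)/3 = 15.
Deadweight loss = ½ · (51 - 15) · (83 - 29) = ½ · 36 · 54 = 972.

972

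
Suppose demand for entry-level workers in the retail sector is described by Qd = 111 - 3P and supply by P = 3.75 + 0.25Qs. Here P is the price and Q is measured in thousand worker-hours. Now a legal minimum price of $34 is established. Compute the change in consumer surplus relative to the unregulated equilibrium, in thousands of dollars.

-528

Rearranging supply gives Qs = 4P - 15. Setting quantity demanded equal to quantity supplied, 111 - 3P = 4P - 15, gives P* = 18 and Q* = 57.
The floor of 34 is above the equilibrium price 18, so it binds.
At P = 34: Qd = 111 - 3·34 = 9 and Qs = 4·34 - 15 = 121.
Consumer surplus without the control is ½ · (37 - 18) · 57 = 541.5.
With the floor, consumers buy 9 units at 34, so CS = ½ · (37 - 34) · 9 = 13.5.
Change in consumer surplus = 13.5 - 541.5 = -528.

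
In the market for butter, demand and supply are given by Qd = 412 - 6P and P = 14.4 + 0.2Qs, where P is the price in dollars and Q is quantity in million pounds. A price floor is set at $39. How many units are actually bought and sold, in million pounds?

148

Rearranging supply gives Qs = 5P - 72. Equilibrium: 412 - 6P = 5P - 72, so 484 = 11P and P* = 44, Q* = 148.
Since 39 is below P* = 44, the floor does not bind and the free-market outcome prevails.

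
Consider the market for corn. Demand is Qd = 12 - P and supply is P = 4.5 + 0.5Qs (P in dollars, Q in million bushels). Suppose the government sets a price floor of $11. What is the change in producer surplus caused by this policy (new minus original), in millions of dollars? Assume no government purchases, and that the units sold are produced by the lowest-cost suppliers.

0

Rearranging supply gives Qs = 2P - 9. Setting quantity demanded equal to quantity supplied, 12 - P = 2P - 9, gives P* = 7 and Q* = 5.
Because the floor (11) lies above the market-clearing price, it is binding.
At P = 11: Qd = 12 - 11 = 1 and Qs = 2·11 - 9 = 13.
Producer surplus without the control is ½ · (7 - 4.5) · 5 = 6.25.
With the floor, 1 units are sold at 11. The supply price at Q = 1 is 5, so PS = ½ · [(11 - 4.5) + (11 - 5)] · 1 = 6.25.
Change in producer surplus = 6.25 - 6.25 = 0.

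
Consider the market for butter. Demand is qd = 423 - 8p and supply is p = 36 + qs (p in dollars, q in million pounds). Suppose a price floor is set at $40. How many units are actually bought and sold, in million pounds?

15

Rearranging supply gives qs = p - 36. Without the control the market clears where 423 - 8p = p - 36, i.e. p* = 51 and q* = 15.
Since 40 is below p* = 51, the floor does not bind and the free-market outcome prevails.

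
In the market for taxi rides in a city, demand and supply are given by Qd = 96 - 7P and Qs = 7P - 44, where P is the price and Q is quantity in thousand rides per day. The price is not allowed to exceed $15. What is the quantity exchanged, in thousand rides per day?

Equilibrium: 96 - 7P = 7P - 44, so 140 = 14P and P* = 10, Q* = 26.
The ceiling of 15 is above the equilibrium price 10, so it is not binding; the market clears at P* = 10, Q* = 26.

26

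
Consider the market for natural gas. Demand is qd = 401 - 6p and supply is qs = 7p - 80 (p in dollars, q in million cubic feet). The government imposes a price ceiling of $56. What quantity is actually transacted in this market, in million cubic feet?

Setting quantity demanded equal to quantity supplied, 401 - 6p = 7p - 80, gives p* = 37 and q* = 179.
Since 56 is above p* = 37, the ceiling does not bind and the free-market outcome prevails.

179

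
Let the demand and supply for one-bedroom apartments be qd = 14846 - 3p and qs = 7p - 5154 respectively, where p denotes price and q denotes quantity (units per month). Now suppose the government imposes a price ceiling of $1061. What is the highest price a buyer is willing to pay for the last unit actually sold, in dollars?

4191

Without the control the market clears where 14846 - 3p = 7p - 5154, i.e. p* = 2000 and q* = 8846.
The ceiling of 1061 is below the equilibrium price 2000, so it binds.
At p = 1061: qd = 14846 - 3·1061 = 11663 and qs = 7·1061 - 5154 = 2273.
Only 2273 units reach the market. On the demand curve, the marginal buyer's willingness to pay at q = 2273 is (14846 - 2273)/3 = 4191.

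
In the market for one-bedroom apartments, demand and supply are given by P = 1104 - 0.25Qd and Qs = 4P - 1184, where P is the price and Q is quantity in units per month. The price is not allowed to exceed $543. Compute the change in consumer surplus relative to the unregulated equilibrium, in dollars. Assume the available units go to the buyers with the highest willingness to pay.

105818

Rearranging demand gives Qd = 4416 - 4P. Equilibrium: 4416 - 4P = 4P - 1184, so 5600 = 8P and P* = 700, Q* = 1616.
Since 543 < 700, the ceiling is binding.
At P = 543: Qd = 4416 - 4·543 = 2244 and Qs = 4·543 - 1184 = 988.
Consumer surplus without the control is ½ · (1104 - 700) · 1616 = 326432.
With the ceiling, 988 units are sold at 543 (assume they go to the highest-value buyers). The demand price at Q = 988 is 857, so CS = ½ · [(1104 - 543) + (857 - 543)] · 988 = 432250.
Change in consumer surplus = 432250 - 326432 = 105818.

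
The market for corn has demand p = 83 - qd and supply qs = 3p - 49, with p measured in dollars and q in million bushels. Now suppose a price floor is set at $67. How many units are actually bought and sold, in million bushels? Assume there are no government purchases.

Rearranging demand gives qd = 83 - p. Without the control the market clears where 83 - p = 3p - 49, i.e. p* = 33 and q* = 50.
Since 67 > 33, the floor is binding.
At p = 67: qd = 83 - 67 = 16 and qs = 3·67 - 49 = 152.
The quantity actually transacted is the short side, demand: 16.

16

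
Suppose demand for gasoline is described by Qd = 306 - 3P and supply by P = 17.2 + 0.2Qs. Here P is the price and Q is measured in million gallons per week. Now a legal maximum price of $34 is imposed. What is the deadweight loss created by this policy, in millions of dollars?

Rearranging supply gives Qs = 5P - 86. Equilibrium: 306 - 3P = 5P - 86, so 392 = 8P and P* = 49, Q* = 159.
Since 34 < 49, the ceiling is binding.
At P = 34: Qd = 306 - 3·34 = 204 and Qs = 5·34 - 86 = 84.
Quantity traded falls to 84. At Q = 84 the demand price is (306 - 84)/3 = 74 and the supply price is (86 + 84)/5 = 34.
Deadweight loss = ½ · (74 - 34) · (159 - 84) = ½ · 40 · 75 = 1500.

1500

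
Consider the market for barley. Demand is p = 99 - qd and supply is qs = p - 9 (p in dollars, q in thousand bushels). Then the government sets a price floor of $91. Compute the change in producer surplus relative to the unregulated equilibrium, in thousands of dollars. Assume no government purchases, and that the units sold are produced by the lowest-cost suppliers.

-388.5

Rearranging demand gives qd = 99 - p. In a free market, 99 - p = p - 9 gives the equilibrium p* = 54, q* = 45.
The floor of 91 is above the equilibrium price 54, so it binds.
At p = 91: qd = 99 - 91 = 8 and qs = 91 - 9 = 82.
Producer surplus without the control is ½ · (54 - 9) · 45 = 1012.5.
With the floor, 8 units are sold at 91. The supply price at q = 8 is 17, so PS = ½ · [(91 - 9) + (91 - 17)] · 8 = 624.
Change in producer surplus = 624 - 1012.5 = -388.5.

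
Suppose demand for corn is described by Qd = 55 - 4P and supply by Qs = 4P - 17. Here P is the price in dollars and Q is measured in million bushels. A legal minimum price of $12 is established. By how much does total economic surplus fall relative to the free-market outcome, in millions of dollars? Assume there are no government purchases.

36

In a free market, 55 - 4P = 4P - 17 gives the equilibrium P* = 9, Q* = 19.
Because the floor (12) lies above the market-clearing price, it is binding.
At P = 12: Qd = 55 - 4·12 = 7 and Qs = 4·12 - 17 = 31.
Quantity traded falls to 7. At Q = 7 the demand price is (55 - 7)/4 = 12 and the supply price is (17 + 7)/4 = 6.
Deadweight loss = ½ · (12 - 6) · (19 - 7) = ½ · 6 · 12 = 36.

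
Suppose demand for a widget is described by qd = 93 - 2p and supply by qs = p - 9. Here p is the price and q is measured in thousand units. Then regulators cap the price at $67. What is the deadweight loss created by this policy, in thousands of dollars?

0

Without the control the market clears where 93 - 2p = p - 9, i.e. p* = 34 and q* = 25.
The ceiling of 67 is above the equilibrium price 34, so it is not binding; the market clears at p* = 34, q* = 25.
Since the control does not bind, no trades are prevented and deadweight loss is zero.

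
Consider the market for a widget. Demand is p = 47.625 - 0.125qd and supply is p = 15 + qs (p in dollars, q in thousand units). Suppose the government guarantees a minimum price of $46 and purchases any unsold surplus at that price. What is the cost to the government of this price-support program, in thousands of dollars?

Rearranging demand gives qd = 381 - 8p; rearranging supply gives qs = p - 15. Equilibrium: 381 - 8p = p - 15, so 396 = 9p and p* = 44, q* = 29.
The floor of 46 is above the equilibrium price 44, so it binds.
At p = 46: qd = 381 - 8·46 = 13 and qs = 46 - 15 = 31.
Surplus = qs - qd = 18.
Government expenditure = surplus × support price = 18 × 46 = 828.

828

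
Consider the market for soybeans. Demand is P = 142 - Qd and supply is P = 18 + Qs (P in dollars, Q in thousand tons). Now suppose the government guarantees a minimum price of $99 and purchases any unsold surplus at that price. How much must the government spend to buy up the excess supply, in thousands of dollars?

3762

Rearranging demand gives Qd = 142 - P; rearranging supply gives Qs = P - 18. Setting quantity demanded equal to quantity supplied, 142 - P = P - 18, gives P* = 80 and Q* = 62.
The floor of 99 is above the equilibrium price 80, so it binds.
At P = 99: Qd = 142 - 99 = 43 and Qs = 99 - 18 = 81.
Surplus = Qs - Qd = 38.
Government expenditure = surplus × support price = 38 × 99 = 3762.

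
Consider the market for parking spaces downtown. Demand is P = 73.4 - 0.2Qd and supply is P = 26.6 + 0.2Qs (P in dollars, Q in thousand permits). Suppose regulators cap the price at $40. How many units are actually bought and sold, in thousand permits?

Rearranging demand gives Qd = 367 - 5P; rearranging supply gives Qs = 5P - 133. Equilibrium: 367 - 5P = 5P - 133, so 500 = 10P and P* = 50, Q* = 117.
Because the ceiling (40) lies below the market-clearing price, it is binding.
At P = 40: Qd = 367 - 5·40 = 167 and Qs = 5·40 - 133 = 67.
The quantity actually transacted is the short side, supply: 67.

67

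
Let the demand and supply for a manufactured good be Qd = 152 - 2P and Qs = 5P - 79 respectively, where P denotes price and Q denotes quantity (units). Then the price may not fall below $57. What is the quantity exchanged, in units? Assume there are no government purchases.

Setting quantity demanded equal to quantity supplied, 152 - 2P = 5P - 79, gives P* = 33 and Q* = 86.
Since 57 > 33, the floor is binding.
At P = 57: Qd = 152 - 2·57 = 38 and Qs = 5·57 - 79 = 206.
The quantity actually transacted is the short side, demand: 38.

38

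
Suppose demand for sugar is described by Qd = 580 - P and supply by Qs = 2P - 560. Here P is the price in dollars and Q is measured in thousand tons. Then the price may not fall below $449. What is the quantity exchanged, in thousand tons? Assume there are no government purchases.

In a free market, 580 - P = 2P - 560 gives the equilibrium P* = 380, Q* = 200.
Because the floor (449) lies above the market-clearing price, it is binding.
At P = 449: Qd = 580 - 449 = 131 and Qs = 2·449 - 560 = 338.
The quantity actually transacted is the short side, demand: 131.

131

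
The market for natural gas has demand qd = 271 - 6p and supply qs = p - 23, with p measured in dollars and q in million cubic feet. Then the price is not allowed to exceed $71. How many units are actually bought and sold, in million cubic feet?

Setting quantity demanded equal to quantity supplied, 271 - 6p = p - 23, gives p* = 42 and q* = 19.
Since 71 is above p* = 42, the ceiling does not bind and the free-market outcome prevails.

19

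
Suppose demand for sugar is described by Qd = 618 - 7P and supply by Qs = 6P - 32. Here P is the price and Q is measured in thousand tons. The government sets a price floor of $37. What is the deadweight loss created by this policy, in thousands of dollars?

Setting quantity demanded equal to quantity supplied, 618 - 7P = 6P - 32, gives P* = 50 and Q* = 268.
Since 37 is below P* = 50, the floor does not bind and the free-market outcome prevails.
Since the control does not bind, no trades are prevented and deadweight loss is zero.

0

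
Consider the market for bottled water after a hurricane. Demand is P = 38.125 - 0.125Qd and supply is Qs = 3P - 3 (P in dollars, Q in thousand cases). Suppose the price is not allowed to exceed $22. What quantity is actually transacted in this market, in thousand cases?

Rearranging demand gives Qd = 305 - 8P. In a free market, 305 - 8P = 3P - 3 gives the equilibrium P* = 28, Q* = 81.
Since 22 < 28, the ceiling is binding.
At P = 22: Qd = 305 - 8·22 = 129 and Qs = 3·22 - 3 = 63.
The quantity actually transacted is the short side, supply: 63.

63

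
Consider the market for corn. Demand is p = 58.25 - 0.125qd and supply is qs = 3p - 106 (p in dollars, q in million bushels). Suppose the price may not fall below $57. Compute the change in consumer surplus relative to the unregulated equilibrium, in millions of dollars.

-150

Rearranging demand gives qd = 466 - 8p. Setting quantity demanded equal to quantity supplied, 466 - 8p = 3p - 106, gives p* = 52 and q* = 50.
The floor of 57 is above the equilibrium price 52, so it binds.
At p = 57: qd = 466 - 8·57 = 10 and qs = 3·57 - 106 = 65.
Consumer surplus without the control is ½ · (58.25 - 52) · 50 = 156.25.
With the floor, consumers buy 10 units at 57, so CS = ½ · (58.25 - 57) · 10 = 6.25.
Change in consumer surplus = 6.25 - 156.25 = -150.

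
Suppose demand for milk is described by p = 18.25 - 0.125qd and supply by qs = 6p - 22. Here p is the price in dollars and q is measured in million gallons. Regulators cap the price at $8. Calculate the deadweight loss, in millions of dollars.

Rearranging demand gives qd = 146 - 8p. Equilibrium: 146 - 8p = 6p - 22, so 168 = 14p and p* = 12, q* = 50.
Because the ceiling (8) lies below the market-clearing price, it is binding.
At p = 8: qd = 146 - 8·8 = 82 and qs = 6·8 - 22 = 26.
Quantity traded falls to 26. At q = 26 the demand price is (146 - 26)/8 = 15 and the supply price is (22 + 26)/6 = 8.
Deadweight loss = ½ · (15 - 8) · (50 - 26) = ½ · 7 · 24 = 84.

84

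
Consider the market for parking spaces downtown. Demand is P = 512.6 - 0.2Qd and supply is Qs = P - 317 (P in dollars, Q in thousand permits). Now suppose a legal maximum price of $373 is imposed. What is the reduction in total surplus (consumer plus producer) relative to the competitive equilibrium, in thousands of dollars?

6869.4

Rearranging demand gives Qd = 2563 - 5P. Setting quantity demanded equal to quantity supplied, 2563 - 5P = P - 317, gives P* = 480 and Q* = 163.
Since 373 < 480, the ceiling is binding.
At P = 373: Qd = 2563 - 5·373 = 698 and Qs = 373 - 317 = 56.
Quantity traded falls to 56. At Q = 56 the demand price is (2563 - 56)/5 = 501.4 and the supply price is 317 + 56 = 373.
Deadweight loss = ½ · (501.4 - 373) · (163 - 56) = ½ · 128.4 · 107 = 6869.4.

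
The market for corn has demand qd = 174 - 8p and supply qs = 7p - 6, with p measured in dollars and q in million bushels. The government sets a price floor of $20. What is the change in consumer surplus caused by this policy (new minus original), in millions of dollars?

In a free market, 174 - 8p = 7p - 6 gives the equilibrium p* = 12, q* = 78.
The floor of 20 is above the equilibrium price 12, so it binds.
At p = 20: qd = 174 - 8·20 = 14 and qs = 7·20 - 6 = 134.
Consumer surplus without the control is ½ · (21.75 - 12) · 78 = 380.25.
With the floor, consumers buy 14 units at 20, so CS = ½ · (21.75 - 20) · 14 = 12.25.
Change in consumer surplus = 12.25 - 380.25 = -368.

-368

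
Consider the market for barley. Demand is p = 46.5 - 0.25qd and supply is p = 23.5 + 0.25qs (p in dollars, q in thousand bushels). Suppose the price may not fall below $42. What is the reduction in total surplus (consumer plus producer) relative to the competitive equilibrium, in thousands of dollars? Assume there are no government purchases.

196

Rearranging demand gives qd = 186 - 4p; rearranging supply gives qs = 4p - 94. Setting quantity demanded equal to quantity supplied, 186 - 4p = 4p - 94, gives p* = 35 and q* = 46.
Because the floor (42) lies above the market-clearing price, it is binding.
At p = 42: qd = 186 - 4·42 = 18 and qs = 4·42 - 94 = 74.
Quantity traded falls to 18. At q = 18 the demand price is (186 - 18)/4 = 42 and the supply price is (94 + 18)/4 = 28.
Deadweight loss = ½ · (42 - 28) · (46 - 18) = ½ · 14 · 28 = 196.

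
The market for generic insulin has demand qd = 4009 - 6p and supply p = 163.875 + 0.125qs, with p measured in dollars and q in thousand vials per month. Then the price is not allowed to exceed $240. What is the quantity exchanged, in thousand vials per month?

609

Rearranging supply gives qs = 8p - 1311. Without the control the market clears where 4009 - 6p = 8p - 1311, i.e. p* = 380 and q* = 1729.
Since 240 < 380, the ceiling is binding.
At p = 240: qd = 4009 - 6·240 = 2569 and qs = 8·240 - 1311 = 609.
The quantity actually transacted is the short side, supply: 609.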